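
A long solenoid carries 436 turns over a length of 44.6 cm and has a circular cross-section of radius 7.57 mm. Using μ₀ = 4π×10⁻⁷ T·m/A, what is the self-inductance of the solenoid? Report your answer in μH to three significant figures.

A = πr² = π(7.570×10^-3 m)² = 1.800×10^-4 m².
For a long solenoid, L = μ₀N²A/ℓ.
L = (4π×10⁻⁷)(436)²(1.800×10^-4)/(0.446 m) = 9.642×10^-5 H.

L ≈ 96.4 μH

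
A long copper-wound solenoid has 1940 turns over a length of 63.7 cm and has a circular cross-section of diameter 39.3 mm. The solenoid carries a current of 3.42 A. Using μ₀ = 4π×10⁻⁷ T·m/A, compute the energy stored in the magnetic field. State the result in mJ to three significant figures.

U ≈ 52.7 mJ

A = π(d/2)² = π(1.965×10^-2 m)² = 1.213×10^-3 m².
L = μ₀N²A/ℓ = (4π×10⁻⁷)(1940)²(1.213×10^-3)/(0.637) = 9.006×10^-3 H.
U = ½LI² = ½(9.006×10^-3)(3.42)² = 5.267×10^-2 J.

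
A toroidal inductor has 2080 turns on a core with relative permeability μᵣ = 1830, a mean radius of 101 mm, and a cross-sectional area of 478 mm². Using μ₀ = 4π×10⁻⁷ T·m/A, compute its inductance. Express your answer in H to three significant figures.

L ≈ 7.49 H

For a thin toroid, L = μ₀μᵣN²A/(2πR).
L = (4π×10⁻⁷)(1830)(2080)²(4.780×10^-4) / (2π×0.101 m) = 7.494 H.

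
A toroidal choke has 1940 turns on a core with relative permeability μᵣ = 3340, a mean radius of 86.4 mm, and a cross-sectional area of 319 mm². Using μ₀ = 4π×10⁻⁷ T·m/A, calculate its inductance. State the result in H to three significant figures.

For a thin toroid, L = μ₀μᵣN²A/(2πR).
L = (4π×10⁻⁷)(3340)(1940)²(3.190×10^-4) / (2π×8.640×10^-2 m) = 9.282 H.

L ≈ 9.28 H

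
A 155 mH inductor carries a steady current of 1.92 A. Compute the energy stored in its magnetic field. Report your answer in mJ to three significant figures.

U ≈ 286 mJ

Stored magnetic energy: U = ½LI².
U = ½(0.155 H)(1.92 A)² = 0.2857 J.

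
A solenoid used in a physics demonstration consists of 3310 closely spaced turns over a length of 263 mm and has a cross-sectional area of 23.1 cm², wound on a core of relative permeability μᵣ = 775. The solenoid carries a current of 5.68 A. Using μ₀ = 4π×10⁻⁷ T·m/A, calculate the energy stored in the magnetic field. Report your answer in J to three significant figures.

A = 23.1 cm² = 2.310×10^-3 m².
L = μ₀μᵣN²A/ℓ = (4π×10⁻⁷)(775)(3310)²(2.310×10^-3)/(0.263) = 93.72 H.
U = ½LI² = ½(93.72)(5.68)² = 1.512×10^3 J.

U ≈ 1510 J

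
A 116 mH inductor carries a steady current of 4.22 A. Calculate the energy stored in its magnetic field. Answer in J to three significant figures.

U ≈ 1.03 J

Stored magnetic energy: U = ½LI².
U = ½(0.116 H)(4.22 A)² = 1.033 J.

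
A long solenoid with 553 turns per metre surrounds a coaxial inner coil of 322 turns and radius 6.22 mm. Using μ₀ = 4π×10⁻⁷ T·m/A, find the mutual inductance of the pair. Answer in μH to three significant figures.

M ≈ 27.2 μH

The outer solenoid produces a uniform field B₁ = μ₀n₁I₁ across the inner coil,
so the flux linkage is N₂Φ = N₂B₁A₂ = μ₀n₁N₂A₂·I₁, giving M = μ₀n₁N₂A₂.
A₂ = πr² = π(6.220×10^-3 m)² = 1.215×10^-4 m².
M = (4π×10⁻⁷)(553)(322)(1.215×10^-4) = 2.720×10^-5 H.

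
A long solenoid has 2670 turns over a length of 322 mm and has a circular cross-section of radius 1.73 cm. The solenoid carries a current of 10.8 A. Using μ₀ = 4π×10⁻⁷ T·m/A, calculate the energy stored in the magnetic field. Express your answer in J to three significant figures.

U ≈ 1.53 J

A = πr² = π(1.730×10^-2 m)² = 9.402×10^-4 m².
L = μ₀N²A/ℓ = (4π×10⁻⁷)(2670)²(9.402×10^-4)/(0.322) = 2.616×10^-2 H.
U = ½LI² = ½(2.616×10^-2)(10.8)² = 1.526 J.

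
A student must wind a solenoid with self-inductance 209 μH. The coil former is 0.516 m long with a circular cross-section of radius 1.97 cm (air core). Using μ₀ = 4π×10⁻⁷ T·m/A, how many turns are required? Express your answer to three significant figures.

N ≈ 265 turns

A = πr² = π(1.970×10^-2 m)² = 1.219×10^-3 m².
From L = μ₀N²A/ℓ, N = √(Lℓ / (μ₀A)).
N = √[(2.090×10^-4)(0.516) / ((4π×10⁻⁷)×1.219×10^-3)] = √(7.039×10^4) ≈ 265.3.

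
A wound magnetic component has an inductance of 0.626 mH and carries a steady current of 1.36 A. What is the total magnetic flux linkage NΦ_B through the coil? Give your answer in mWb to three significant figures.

From L = NΦ_B/I, the flux linkage is NΦ_B = LI.
NΦ_B = (6.260×10^-4 H)(1.36 A) = 8.514×10^-4 Wb.

NΦ_B ≈ 0.851 mWb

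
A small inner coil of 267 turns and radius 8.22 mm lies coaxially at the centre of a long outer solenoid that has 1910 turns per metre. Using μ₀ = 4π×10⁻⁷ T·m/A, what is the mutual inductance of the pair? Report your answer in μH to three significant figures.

M ≈ 136 μH

The outer solenoid produces a uniform field B₁ = μ₀n₁I₁ across the inner coil,
so the flux linkage is N₂Φ = N₂B₁A₂ = μ₀n₁N₂A₂·I₁, giving M = μ₀n₁N₂A₂.
A₂ = πr² = π(8.220×10^-3 m)² = 2.123×10^-4 m².
M = (4π×10⁻⁷)(1910)(267)(2.123×10^-4) = 1.360×10^-4 H.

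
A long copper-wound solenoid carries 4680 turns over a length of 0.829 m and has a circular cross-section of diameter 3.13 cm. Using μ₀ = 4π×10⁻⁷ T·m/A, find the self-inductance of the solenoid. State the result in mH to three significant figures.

L ≈ 25.5 mH

A = π(d/2)² = π(1.565×10^-2 m)² = 7.694×10^-4 m².
For a long solenoid, L = μ₀N²A/ℓ.
L = (4π×10⁻⁷)(4680)²(7.694×10^-4)/(0.829 m) = 2.5546×10^-2 H.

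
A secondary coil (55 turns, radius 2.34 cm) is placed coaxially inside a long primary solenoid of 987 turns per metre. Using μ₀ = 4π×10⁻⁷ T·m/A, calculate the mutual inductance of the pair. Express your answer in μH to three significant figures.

M ≈ 117 μH

The outer solenoid produces a uniform field B₁ = μ₀n₁I₁ across the inner coil,
so the flux linkage is N₂Φ = N₂B₁A₂ = μ₀n₁N₂A₂·I₁, giving M = μ₀n₁N₂A₂.
A₂ = πr² = π(2.340×10^-2 m)² = 1.720×10^-3 m².
M = (4π×10⁻⁷)(987)(55)(1.720×10^-3) = 1.173×10^-4 H.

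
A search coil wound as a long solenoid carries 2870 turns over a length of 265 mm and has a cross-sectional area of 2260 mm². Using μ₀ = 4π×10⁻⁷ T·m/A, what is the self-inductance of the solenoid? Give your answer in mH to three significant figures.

L ≈ 88.3 mH

A = 2260 mm² = 2.260×10^-3 m².
For a long solenoid, L = μ₀N²A/ℓ.
L = (4π×10⁻⁷)(2870)²(2.260×10^-3)/(0.265 m) = 8.827×10^-2 H.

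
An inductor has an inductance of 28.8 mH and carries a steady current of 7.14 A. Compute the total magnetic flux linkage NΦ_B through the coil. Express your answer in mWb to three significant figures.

From L = NΦ_B/I, the flux linkage is NΦ_B = LI.
NΦ_B = (2.880×10^-2 H)(7.14 A) = 0.2056 Wb.

NΦ_B ≈ 206 mWb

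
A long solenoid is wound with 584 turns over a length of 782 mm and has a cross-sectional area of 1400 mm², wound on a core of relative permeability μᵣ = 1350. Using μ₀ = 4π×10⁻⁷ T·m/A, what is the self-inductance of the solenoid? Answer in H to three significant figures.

L ≈ 1.04 H

A = 1400 mm² = 1.400×10^-3 m².
For a long solenoid, L = μ₀μᵣN²A/ℓ.
L = (4π×10⁻⁷)(1350)(584)²(1.400×10^-3)/(0.782 m) = 1.036 H.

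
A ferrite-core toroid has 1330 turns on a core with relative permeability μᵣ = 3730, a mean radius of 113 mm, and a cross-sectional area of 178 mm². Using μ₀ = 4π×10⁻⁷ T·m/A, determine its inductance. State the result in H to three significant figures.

For a thin toroid, L = μ₀μᵣN²A/(2πR).
L = (4π×10⁻⁷)(3730)(1330)²(1.780×10^-4) / (2π×0.113 m) = 2.079 H.

L ≈ 2.08 H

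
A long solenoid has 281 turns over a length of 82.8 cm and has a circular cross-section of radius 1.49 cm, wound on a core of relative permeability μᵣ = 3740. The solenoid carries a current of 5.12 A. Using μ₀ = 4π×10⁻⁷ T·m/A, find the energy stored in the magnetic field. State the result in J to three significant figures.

A = πr² = π(1.490×10^-2 m)² = 6.9746×10^-4 m².
L = μ₀μᵣN²A/ℓ = (4π×10⁻⁷)(3740)(281)²(6.9746×10^-4)/(0.828) = 0.3126 H.
U = ½LI² = ½(0.3126)(5.12)² = 4.097 J.

U ≈ 4.10 J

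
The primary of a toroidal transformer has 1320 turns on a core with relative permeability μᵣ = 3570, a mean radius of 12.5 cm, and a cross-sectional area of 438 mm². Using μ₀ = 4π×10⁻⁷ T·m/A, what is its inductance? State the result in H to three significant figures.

L ≈ 4.36 H

For a thin toroid, L = μ₀μᵣN²A/(2πR).
L = (4π×10⁻⁷)(3570)(1320)²(4.380×10^-4) / (2π×0.125 m) = 4.359 H.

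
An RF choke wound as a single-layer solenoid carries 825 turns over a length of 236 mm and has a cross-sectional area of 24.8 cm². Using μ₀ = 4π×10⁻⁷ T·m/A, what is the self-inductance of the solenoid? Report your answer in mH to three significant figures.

L ≈ 8.99 mH

A = 24.8 cm² = 2.480×10^-3 m².
For a long solenoid, L = μ₀N²A/ℓ.
L = (4π×10⁻⁷)(825)²(2.480×10^-3)/(0.236 m) = 8.988×10^-3 H.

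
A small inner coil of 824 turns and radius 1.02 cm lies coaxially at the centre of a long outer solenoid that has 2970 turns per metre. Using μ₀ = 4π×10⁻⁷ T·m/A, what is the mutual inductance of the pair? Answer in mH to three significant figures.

The outer solenoid produces a uniform field B₁ = μ₀n₁I₁ across the inner coil,
so the flux linkage is N₂Φ = N₂B₁A₂ = μ₀n₁N₂A₂·I₁, giving M = μ₀n₁N₂A₂.
A₂ = πr² = π(1.020×10^-2 m)² = 3.269×10^-4 m².
M = (4π×10⁻⁷)(2970)(824)(3.269×10^-4) = 1.005×10^-3 H.

M ≈ 1.01 mH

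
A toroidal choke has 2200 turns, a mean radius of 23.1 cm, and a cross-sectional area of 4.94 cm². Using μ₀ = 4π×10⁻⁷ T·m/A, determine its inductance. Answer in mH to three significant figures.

For a thin toroid, L = μ₀N²A/(2πR).
L = (4π×10⁻⁷)(2200)²(4.940×10^-4) / (2π×0.231 m) = 2.070×10^-3 H.

L ≈ 2.07 mH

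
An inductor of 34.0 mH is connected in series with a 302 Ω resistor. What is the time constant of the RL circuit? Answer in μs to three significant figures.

τ = L/R = (3.400×10^-2 H)/(302 Ω) = 1.126×10^-4 s.

τ ≈ 113 μs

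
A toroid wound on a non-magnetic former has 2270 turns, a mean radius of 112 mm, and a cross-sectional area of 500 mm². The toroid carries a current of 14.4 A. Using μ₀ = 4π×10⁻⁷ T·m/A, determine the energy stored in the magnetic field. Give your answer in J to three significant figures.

U ≈ 0.477 J

L = μ₀N²A/(2πR) = (4π×10⁻⁷)(2270)²(5.000×10^-4)/(2π×0.112) = 4.601×10^-3 H.
U = ½LI² = ½(4.601×10^-3)(14.4)² = 0.477 J.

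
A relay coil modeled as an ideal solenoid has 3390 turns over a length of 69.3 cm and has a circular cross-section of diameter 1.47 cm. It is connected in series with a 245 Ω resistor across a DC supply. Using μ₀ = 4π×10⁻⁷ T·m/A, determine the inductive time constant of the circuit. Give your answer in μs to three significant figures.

A = π(d/2)² = π(7.350×10^-3 m)² = 1.697×10^-4 m².
L = μ₀N²A/ℓ = (4π×10⁻⁷)(3390)²(1.697×10^-4)/(0.693) = 3.537×10^-3 H.
τ = L/R = (3.537×10^-3)/(245) = 1.444×10^-5 s.

τ ≈ 14.4 μs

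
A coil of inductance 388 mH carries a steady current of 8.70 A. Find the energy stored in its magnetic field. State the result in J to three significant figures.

Stored magnetic energy: U = ½LI².
U = ½(0.388 H)(8.70 A)² = 14.68 J.

U ≈ 14.7 J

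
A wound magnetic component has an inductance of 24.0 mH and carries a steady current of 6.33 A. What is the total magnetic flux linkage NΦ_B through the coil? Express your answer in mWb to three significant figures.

From L = NΦ_B/I, the flux linkage is NΦ_B = LI.
NΦ_B = (2.400×10^-2 H)(6.33 A) = 0.1519 Wb.

NΦ_B ≈ 152 mWb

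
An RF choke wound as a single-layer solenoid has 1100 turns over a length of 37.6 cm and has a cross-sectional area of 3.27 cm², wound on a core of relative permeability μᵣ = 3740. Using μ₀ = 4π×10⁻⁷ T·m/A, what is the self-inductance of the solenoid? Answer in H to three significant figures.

L ≈ 4.95 H

A = 3.27 cm² = 3.270×10^-4 m².
For a long solenoid, L = μ₀μᵣN²A/ℓ.
L = (4π×10⁻⁷)(3740)(1100)²(3.270×10^-4)/(0.376 m) = 4.946 H.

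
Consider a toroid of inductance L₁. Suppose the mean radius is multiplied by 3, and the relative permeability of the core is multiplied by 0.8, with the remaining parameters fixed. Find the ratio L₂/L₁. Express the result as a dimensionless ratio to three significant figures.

For a toroid, L ∝ μᵣN²A/R.
L₂/L₁ = (3)^-1 × (0.8) = 0.267.

L₂/L₁ = 0.267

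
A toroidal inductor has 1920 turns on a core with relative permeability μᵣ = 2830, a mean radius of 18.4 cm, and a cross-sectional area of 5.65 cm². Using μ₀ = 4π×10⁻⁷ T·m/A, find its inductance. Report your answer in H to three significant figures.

For a thin toroid, L = μ₀μᵣN²A/(2πR).
L = (4π×10⁻⁷)(2830)(1920)²(5.650×10^-4) / (2π×0.184 m) = 6.407 H.

L ≈ 6.41 H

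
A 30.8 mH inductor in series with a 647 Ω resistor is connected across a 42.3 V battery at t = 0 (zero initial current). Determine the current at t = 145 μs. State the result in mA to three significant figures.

τ = L/R = 3.080×10^-2/647 = 4.760×10^-5 s; final current I_∞ = ε/R = 42.3/647 = 6.538×10^-2 A.
I(t) = I_∞(1 − e^(−t/τ)) with t/τ = 3.046.
I = (6.538×10^-2)(1 − e^(−3.046)) = 6.227×10^-2 A.

I ≈ 62.3 mA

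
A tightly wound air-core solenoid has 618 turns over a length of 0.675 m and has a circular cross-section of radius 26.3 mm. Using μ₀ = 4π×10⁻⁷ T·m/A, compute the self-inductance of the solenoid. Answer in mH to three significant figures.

A = πr² = π(2.630×10^-2 m)² = 2.173×10^-3 m².
For a long solenoid, L = μ₀N²A/ℓ.
L = (4π×10⁻⁷)(618)²(2.173×10^-3)/(0.675 m) = 1.545×10^-3 H.

L ≈ 1.55 mH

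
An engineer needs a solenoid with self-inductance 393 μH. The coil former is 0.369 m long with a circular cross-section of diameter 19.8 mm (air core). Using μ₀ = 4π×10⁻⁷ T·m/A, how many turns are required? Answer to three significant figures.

A = π(d/2)² = π(9.900×10^-3 m)² = 3.079×10^-4 m².
From L = μ₀N²A/ℓ, N = √(Lℓ / (μ₀A)).
N = √[(3.930×10^-4)(0.369) / ((4π×10⁻⁷)×3.079×10^-4)] = √(3.748×10^5) ≈ 612.2.

N ≈ 612 turns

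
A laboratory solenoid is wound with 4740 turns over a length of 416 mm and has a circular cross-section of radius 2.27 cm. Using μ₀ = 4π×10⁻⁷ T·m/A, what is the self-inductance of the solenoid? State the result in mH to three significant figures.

L ≈ 110 mH

A = πr² = π(2.270×10^-2 m)² = 1.619×10^-3 m².
For a long solenoid, L = μ₀N²A/ℓ.
L = (4π×10⁻⁷)(4740)²(1.619×10^-3)/(0.416 m) = 0.1099 H.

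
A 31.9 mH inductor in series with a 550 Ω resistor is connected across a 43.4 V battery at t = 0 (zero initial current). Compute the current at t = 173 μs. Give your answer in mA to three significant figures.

I ≈ 74.9 mA

τ = L/R = 3.190×10^-2/550 = 5.800×10^-5 s; final current I_∞ = ε/R = 43.4/550 = 7.891×10^-2 A.
I(t) = I_∞(1 − e^(−t/τ)) with t/τ = 2.983.
I = (7.891×10^-2)(1 − e^(−2.983)) = 7.491×10^-2 A.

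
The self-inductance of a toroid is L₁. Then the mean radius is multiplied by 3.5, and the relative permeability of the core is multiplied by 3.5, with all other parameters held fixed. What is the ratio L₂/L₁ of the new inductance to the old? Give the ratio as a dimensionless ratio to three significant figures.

For a toroid, L ∝ μᵣN²A/R.
L₂/L₁ = (3.5)^-1 × (3.5) = 1.00.

L₂/L₁ = 1.00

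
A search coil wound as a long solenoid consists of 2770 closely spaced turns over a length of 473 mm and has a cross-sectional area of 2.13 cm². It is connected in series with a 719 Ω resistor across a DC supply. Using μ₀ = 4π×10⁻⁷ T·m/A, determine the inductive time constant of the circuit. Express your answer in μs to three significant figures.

τ ≈ 6.04 μs

A = 2.13 cm² = 2.130×10^-4 m².
L = μ₀N²A/ℓ = (4π×10⁻⁷)(2770)²(2.130×10^-4)/(0.473) = 4.342×10^-3 H.
τ = L/R = (4.342×10^-3)/(719) = 6.039×10^-6 s.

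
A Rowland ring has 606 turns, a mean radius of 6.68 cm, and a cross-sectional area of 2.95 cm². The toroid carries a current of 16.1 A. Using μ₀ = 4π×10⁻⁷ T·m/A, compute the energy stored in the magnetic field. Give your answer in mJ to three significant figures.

U ≈ 42.0 mJ

L = μ₀N²A/(2πR) = (4π×10⁻⁷)(606)²(2.950×10^-4)/(2π×6.680×10^-2) = 3.244×10^-4 H.
U = ½LI² = ½(3.244×10^-4)(16.1)² = 4.204×10^-2 J.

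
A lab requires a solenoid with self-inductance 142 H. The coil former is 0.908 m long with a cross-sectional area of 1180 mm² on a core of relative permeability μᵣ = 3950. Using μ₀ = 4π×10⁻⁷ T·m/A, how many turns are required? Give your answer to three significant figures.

A = 1180 mm² = 1.180×10^-3 m².
From L = μ₀μᵣN²A/ℓ, N = √(Lℓ / (μ₀μᵣA)).
N = √[(142)(0.908) / ((4π×10⁻⁷)(3950)×1.180×10^-3)] = √(2.201×10^7) ≈ 4691.8.

N ≈ 4690 turns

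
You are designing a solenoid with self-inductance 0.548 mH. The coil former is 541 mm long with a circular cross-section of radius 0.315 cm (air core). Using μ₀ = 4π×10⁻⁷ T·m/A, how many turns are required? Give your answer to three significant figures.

N ≈ 2750 turns

A = πr² = π(3.150×10^-3 m)² = 3.117×10^-5 m².
From L = μ₀N²A/ℓ, N = √(Lℓ / (μ₀A)).
N = √[(5.480×10^-4)(0.541) / ((4π×10⁻⁷)×3.117×10^-5)] = √(7.568×10^6) ≈ 2751.1.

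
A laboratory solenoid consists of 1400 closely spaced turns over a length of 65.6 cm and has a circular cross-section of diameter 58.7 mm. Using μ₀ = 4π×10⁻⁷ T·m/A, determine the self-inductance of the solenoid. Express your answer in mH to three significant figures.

A = π(d/2)² = π(2.935×10^-2 m)² = 2.706×10^-3 m².
For a long solenoid, L = μ₀N²A/ℓ.
L = (4π×10⁻⁷)(1400)²(2.706×10^-3)/(0.656 m) = 1.016×10^-2 H.

L ≈ 10.2 mH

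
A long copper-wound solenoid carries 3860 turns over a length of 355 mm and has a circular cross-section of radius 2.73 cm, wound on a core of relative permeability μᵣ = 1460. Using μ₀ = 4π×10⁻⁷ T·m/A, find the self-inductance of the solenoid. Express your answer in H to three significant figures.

A = πr² = π(2.730×10^-2 m)² = 2.341×10^-3 m².
For a long solenoid, L = μ₀μᵣN²A/ℓ.
L = (4π×10⁻⁷)(1460)(3860)²(2.341×10^-3)/(0.355 m) = 180.3 H.

L ≈ 180 H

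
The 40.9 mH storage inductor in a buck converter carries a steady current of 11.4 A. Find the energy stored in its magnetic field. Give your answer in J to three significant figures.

U ≈ 2.66 J

Stored magnetic energy: U = ½LI².
U = ½(4.090×10^-2 H)(11.4 A)² = 2.658 J.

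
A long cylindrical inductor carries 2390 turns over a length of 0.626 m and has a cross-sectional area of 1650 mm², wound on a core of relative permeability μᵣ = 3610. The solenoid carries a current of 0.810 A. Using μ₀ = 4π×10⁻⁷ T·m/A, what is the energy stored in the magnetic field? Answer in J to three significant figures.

A = 1650 mm² = 1.650×10^-3 m².
L = μ₀μᵣN²A/ℓ = (4π×10⁻⁷)(3610)(2390)²(1.650×10^-3)/(0.626) = 68.3 H.
U = ½LI² = ½(68.3)(0.810)² = 22.41 J.

U ≈ 22.4 J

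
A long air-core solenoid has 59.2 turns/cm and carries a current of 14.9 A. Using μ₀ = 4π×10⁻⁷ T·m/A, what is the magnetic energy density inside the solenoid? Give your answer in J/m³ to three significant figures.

B = μ₀nI = (4π×10⁻⁷)(5.920×10^3)(14.9) = 0.1108 T.
u = B²/(2μ₀) = (0.1108)²/(2×4π×10⁻⁷) = 4.889×10^3 J/m³.

u ≈ 4890 J/m³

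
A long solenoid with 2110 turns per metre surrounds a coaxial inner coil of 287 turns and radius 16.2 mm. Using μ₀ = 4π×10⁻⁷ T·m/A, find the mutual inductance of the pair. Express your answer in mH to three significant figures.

The outer solenoid produces a uniform field B₁ = μ₀n₁I₁ across the inner coil,
so the flux linkage is N₂Φ = N₂B₁A₂ = μ₀n₁N₂A₂·I₁, giving M = μ₀n₁N₂A₂.
A₂ = πr² = π(1.620×10^-2 m)² = 8.2448×10^-4 m².
M = (4π×10⁻⁷)(2110)(287)(8.2448×10^-4) = 6.274×10^-4 H.

M ≈ 0.627 mH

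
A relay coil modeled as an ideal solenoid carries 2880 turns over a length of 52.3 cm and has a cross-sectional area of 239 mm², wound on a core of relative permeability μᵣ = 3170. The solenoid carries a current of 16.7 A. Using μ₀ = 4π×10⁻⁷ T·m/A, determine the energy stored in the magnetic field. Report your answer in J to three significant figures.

U ≈ 2110 J

A = 239 mm² = 2.390×10^-4 m².
L = μ₀μᵣN²A/ℓ = (4π×10⁻⁷)(3170)(2880)²(2.390×10^-4)/(0.523) = 15.1 H.
U = ½LI² = ½(15.1)(16.7)² = 2.105×10^3 J.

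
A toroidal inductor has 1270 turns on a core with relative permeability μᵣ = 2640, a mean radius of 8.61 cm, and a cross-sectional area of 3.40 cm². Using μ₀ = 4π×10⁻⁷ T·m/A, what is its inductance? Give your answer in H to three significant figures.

L ≈ 3.36 H

For a thin toroid, L = μ₀μᵣN²A/(2πR).
L = (4π×10⁻⁷)(2640)(1270)²(3.400×10^-4) / (2π×8.610×10^-2 m) = 3.363 H.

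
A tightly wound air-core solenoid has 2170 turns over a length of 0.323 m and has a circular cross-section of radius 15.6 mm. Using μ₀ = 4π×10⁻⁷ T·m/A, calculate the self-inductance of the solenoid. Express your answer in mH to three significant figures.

A = πr² = π(1.560×10^-2 m)² = 7.645×10^-4 m².
For a long solenoid, L = μ₀N²A/ℓ.
L = (4π×10⁻⁷)(2170)²(7.645×10^-4)/(0.323 m) = 1.401×10^-2 H.

L ≈ 14.0 mH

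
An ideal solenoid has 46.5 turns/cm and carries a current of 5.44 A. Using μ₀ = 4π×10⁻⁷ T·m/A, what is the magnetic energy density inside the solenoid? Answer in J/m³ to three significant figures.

u ≈ 402 J/m³

B = μ₀nI = (4π×10⁻⁷)(4.650×10^3)(5.44) = 3.179×10^-2 T.
u = B²/(2μ₀) = (3.179×10^-2)²/(2×4π×10⁻⁷) = 402.1 J/m³.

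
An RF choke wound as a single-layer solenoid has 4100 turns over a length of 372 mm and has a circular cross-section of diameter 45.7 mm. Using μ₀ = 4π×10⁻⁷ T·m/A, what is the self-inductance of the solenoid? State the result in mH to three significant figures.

A = π(d/2)² = π(2.285×10^-2 m)² = 1.640×10^-3 m².
For a long solenoid, L = μ₀N²A/ℓ.
L = (4π×10⁻⁷)(4100)²(1.640×10^-3)/(0.372 m) = 9.314×10^-2 H.

L ≈ 93.1 mH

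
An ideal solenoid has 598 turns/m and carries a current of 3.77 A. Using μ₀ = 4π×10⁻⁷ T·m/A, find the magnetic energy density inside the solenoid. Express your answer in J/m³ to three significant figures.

B = μ₀nI = (4π×10⁻⁷)(598)(3.77) = 2.833×10^-3 T.
u = B²/(2μ₀) = (2.833×10^-3)²/(2×4π×10⁻⁷) = 3.193 J/m³.

u ≈ 3.19 J/m³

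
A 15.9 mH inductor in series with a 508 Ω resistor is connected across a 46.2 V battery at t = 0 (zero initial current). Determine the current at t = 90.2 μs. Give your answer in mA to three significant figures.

I ≈ 85.8 mA

τ = L/R = 1.590×10^-2/508 = 3.130×10^-5 s; final current I_∞ = ε/R = 46.2/508 = 9.094×10^-2 A.
I(t) = I_∞(1 − e^(−t/τ)) with t/τ = 2.882.
I = (9.094×10^-2)(1 − e^(−2.882)) = 8.5849×10^-2 A.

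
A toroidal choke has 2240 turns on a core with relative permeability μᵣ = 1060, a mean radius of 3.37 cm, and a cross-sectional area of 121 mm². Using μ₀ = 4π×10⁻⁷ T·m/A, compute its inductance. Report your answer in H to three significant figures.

For a thin toroid, L = μ₀μᵣN²A/(2πR).
L = (4π×10⁻⁷)(1060)(2240)²(1.210×10^-4) / (2π×3.370×10^-2 m) = 3.819 H.

L ≈ 3.82 H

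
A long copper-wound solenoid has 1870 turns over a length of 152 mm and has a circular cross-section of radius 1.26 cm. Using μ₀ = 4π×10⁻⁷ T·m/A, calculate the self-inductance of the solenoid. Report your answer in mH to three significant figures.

A = πr² = π(1.260×10^-2 m)² = 4.988×10^-4 m².
For a long solenoid, L = μ₀N²A/ℓ.
L = (4π×10⁻⁷)(1870)²(4.988×10^-4)/(0.152 m) = 1.442×10^-2 H.

L ≈ 14.4 mH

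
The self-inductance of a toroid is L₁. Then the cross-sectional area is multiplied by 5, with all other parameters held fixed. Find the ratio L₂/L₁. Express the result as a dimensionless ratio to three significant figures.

L₂/L₁ = 5.00

For a toroid, L ∝ μᵣN²A/R.
L₂/L₁ = (5) = 5.00.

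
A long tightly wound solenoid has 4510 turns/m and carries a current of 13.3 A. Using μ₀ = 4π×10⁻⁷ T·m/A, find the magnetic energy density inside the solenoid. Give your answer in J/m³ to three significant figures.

u ≈ 2260 J/m³

B = μ₀nI = (4π×10⁻⁷)(4.510×10^3)(13.3) = 7.538×10^-2 T.
u = B²/(2μ₀) = (7.538×10^-2)²/(2×4π×10⁻⁷) = 2.261×10^3 J/m³.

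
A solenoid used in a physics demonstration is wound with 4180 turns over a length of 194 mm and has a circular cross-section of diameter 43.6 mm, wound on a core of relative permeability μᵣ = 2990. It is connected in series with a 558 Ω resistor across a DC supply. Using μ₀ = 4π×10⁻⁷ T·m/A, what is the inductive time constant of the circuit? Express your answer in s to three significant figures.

τ ≈ 0.905 s

A = π(d/2)² = π(2.180×10^-2 m)² = 1.493×10^-3 m².
L = μ₀μᵣN²A/ℓ = (4π×10⁻⁷)(2990)(4180)²(1.493×10^-3)/(0.194) = 505.2 H.
τ = L/R = (505.2)/(558) = 0.9054 s.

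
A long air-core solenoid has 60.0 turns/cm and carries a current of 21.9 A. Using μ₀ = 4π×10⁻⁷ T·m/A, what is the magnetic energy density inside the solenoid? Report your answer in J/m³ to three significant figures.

B = μ₀nI = (4π×10⁻⁷)(6.000×10^3)(21.9) = 0.1651 T.
u = B²/(2μ₀) = (0.1651)²/(2×4π×10⁻⁷) = 1.0849×10^4 J/m³.

u ≈ 10800 J/m³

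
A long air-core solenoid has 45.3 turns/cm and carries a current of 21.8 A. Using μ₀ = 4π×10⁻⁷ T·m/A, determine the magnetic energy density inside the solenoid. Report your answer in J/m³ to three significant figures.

B = μ₀nI = (4π×10⁻⁷)(4.530×10^3)(21.8) = 0.1241 T.
u = B²/(2μ₀) = (0.1241)²/(2×4π×10⁻⁷) = 6.128×10^3 J/m³.

u ≈ 6130 J/m³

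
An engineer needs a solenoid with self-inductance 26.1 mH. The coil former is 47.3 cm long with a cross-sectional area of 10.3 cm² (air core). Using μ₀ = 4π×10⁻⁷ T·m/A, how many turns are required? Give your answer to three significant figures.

A = 10.3 cm² = 1.030×10^-3 m².
From L = μ₀N²A/ℓ, N = √(Lℓ / (μ₀A)).
N = √[(2.610×10^-2)(0.473) / ((4π×10⁻⁷)×1.030×10^-3)] = √(9.538×10^6) ≈ 3088.4.

N ≈ 3090 turns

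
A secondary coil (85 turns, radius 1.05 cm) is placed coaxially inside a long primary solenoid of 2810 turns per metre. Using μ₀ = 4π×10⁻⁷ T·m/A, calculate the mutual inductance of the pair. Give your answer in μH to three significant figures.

M ≈ 104 μH

The outer solenoid produces a uniform field B₁ = μ₀n₁I₁ across the inner coil,
so the flux linkage is N₂Φ = N₂B₁A₂ = μ₀n₁N₂A₂·I₁, giving M = μ₀n₁N₂A₂.
A₂ = πr² = π(1.050×10^-2 m)² = 3.464×10^-4 m².
M = (4π×10⁻⁷)(2810)(85)(3.464×10^-4) = 1.040×10^-4 H.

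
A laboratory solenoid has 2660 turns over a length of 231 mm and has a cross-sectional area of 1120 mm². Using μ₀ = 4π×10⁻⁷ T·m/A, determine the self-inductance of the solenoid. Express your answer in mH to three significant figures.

A = 1120 mm² = 1.120×10^-3 m².
For a long solenoid, L = μ₀N²A/ℓ.
L = (4π×10⁻⁷)(2660)²(1.120×10^-3)/(0.231 m) = 4.311×10^-2 H.

L ≈ 43.1 mH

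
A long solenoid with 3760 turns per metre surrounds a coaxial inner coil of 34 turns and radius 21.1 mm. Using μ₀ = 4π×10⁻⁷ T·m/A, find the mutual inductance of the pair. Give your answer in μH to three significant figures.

The outer solenoid produces a uniform field B₁ = μ₀n₁I₁ across the inner coil,
so the flux linkage is N₂Φ = N₂B₁A₂ = μ₀n₁N₂A₂·I₁, giving M = μ₀n₁N₂A₂.
A₂ = πr² = π(2.110×10^-2 m)² = 1.399×10^-3 m².
M = (4π×10⁻⁷)(3760)(34)(1.399×10^-3) = 2.247×10^-4 H.

M ≈ 225 μH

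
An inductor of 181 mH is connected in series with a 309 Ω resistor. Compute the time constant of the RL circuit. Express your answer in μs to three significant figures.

τ = L/R = (0.181 H)/(309 Ω) = 5.858×10^-4 s.

τ ≈ 586 μs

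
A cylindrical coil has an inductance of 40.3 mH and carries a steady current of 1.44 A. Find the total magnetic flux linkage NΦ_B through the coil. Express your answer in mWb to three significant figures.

From L = NΦ_B/I, the flux linkage is NΦ_B = LI.
NΦ_B = (4.030×10^-2 H)(1.44 A) = 5.803×10^-2 Wb.

NΦ_B ≈ 58.0 mWb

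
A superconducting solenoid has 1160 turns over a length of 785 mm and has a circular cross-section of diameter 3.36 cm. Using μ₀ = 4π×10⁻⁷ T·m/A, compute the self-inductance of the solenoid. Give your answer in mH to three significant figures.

A = π(d/2)² = π(1.680×10^-2 m)² = 8.867×10^-4 m².
For a long solenoid, L = μ₀N²A/ℓ.
L = (4π×10⁻⁷)(1160)²(8.867×10^-4)/(0.785 m) = 1.910×10^-3 H.

L ≈ 1.91 mH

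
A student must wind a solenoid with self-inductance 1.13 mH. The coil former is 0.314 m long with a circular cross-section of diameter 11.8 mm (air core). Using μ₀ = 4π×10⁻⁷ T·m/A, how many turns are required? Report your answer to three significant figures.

A = π(d/2)² = π(5.900×10^-3 m)² = 1.094×10^-4 m².
From L = μ₀N²A/ℓ, N = √(Lℓ / (μ₀A)).
N = √[(1.130×10^-3)(0.314) / ((4π×10⁻⁷)×1.094×10^-4)] = √(2.582×10^6) ≈ 1606.8.

N ≈ 1610 turns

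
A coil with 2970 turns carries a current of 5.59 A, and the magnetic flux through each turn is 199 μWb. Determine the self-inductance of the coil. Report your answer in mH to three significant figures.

L ≈ 106 mH

Self-inductance is defined by L = NΦ_B/I (flux linkage over current).
L = (2970)(1.990×10^-4 Wb)/(5.59 A) = 0.1057 H.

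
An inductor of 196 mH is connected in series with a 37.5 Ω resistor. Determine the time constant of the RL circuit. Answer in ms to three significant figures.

τ = L/R = (0.196 H)/(37.5 Ω) = 5.227×10^-3 s.

τ ≈ 5.23 ms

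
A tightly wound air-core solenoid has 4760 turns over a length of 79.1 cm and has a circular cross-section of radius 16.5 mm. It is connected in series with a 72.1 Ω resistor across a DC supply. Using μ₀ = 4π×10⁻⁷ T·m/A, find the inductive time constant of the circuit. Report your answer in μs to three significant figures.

A = πr² = π(1.650×10^-2 m)² = 8.553×10^-4 m².
L = μ₀N²A/ℓ = (4π×10⁻⁷)(4760)²(8.553×10^-4)/(0.791) = 3.079×10^-2 H.
τ = L/R = (3.079×10^-2)/(72.1) = 4.270×10^-4 s.

τ ≈ 427 μs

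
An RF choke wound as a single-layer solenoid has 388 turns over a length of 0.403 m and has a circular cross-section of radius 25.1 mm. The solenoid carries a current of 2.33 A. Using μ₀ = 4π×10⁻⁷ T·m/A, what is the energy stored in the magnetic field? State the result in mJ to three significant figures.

U ≈ 2.52 mJ

A = πr² = π(2.510×10^-2 m)² = 1.979×10^-3 m².
L = μ₀N²A/ℓ = (4π×10⁻⁷)(388)²(1.979×10^-3)/(0.403) = 9.291×10^-4 H.
U = ½LI² = ½(9.291×10^-4)(2.33)² = 2.522×10^-3 J.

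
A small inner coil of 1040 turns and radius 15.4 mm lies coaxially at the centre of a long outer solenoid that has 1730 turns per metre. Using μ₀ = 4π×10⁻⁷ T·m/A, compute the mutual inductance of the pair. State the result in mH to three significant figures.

The outer solenoid produces a uniform field B₁ = μ₀n₁I₁ across the inner coil,
so the flux linkage is N₂Φ = N₂B₁A₂ = μ₀n₁N₂A₂·I₁, giving M = μ₀n₁N₂A₂.
A₂ = πr² = π(1.540×10^-2 m)² = 7.451×10^-4 m².
M = (4π×10⁻⁷)(1730)(1040)(7.451×10^-4) = 1.6845×10^-3 H.

M ≈ 1.68 mH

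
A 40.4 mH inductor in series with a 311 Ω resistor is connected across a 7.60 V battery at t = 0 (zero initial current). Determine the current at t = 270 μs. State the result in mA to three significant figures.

I ≈ 21.4 mA

τ = L/R = 4.040×10^-2/311 = 1.299×10^-4 s; final current I_∞ = ε/R = 7.60/311 = 2.444×10^-2 A.
I(t) = I_∞(1 − e^(−t/τ)) with t/τ = 2.078.
I = (2.444×10^-2)(1 − e^(−2.078)) = 2.138×10^-2 A.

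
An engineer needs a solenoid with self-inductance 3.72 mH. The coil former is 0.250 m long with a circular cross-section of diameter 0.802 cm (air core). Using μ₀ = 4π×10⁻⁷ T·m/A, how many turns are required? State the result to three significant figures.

A = π(d/2)² = π(4.010×10^-3 m)² = 5.052×10^-5 m².
From L = μ₀N²A/ℓ, N = √(Lℓ / (μ₀A)).
N = √[(3.720×10^-3)(0.25) / ((4π×10⁻⁷)×5.052×10^-5)] = √(1.46499×10^7) ≈ 3827.5.

N ≈ 3830 turns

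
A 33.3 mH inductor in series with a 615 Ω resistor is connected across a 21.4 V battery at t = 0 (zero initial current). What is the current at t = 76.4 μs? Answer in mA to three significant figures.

τ = L/R = 3.330×10^-2/615 = 5.4146×10^-5 s; final current I_∞ = ε/R = 21.4/615 = 3.480×10^-2 A.
I(t) = I_∞(1 − e^(−t/τ)) with t/τ = 1.411.
I = (3.480×10^-2)(1 − e^(−1.411)) = 2.631×10^-2 A.

I ≈ 26.3 mA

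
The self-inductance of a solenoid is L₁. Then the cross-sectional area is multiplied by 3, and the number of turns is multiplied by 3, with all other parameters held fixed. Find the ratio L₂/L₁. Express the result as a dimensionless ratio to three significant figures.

L₂/L₁ = 27.0

For a solenoid, L ∝ μᵣN²A/ℓ.
L₂/L₁ = (3) × (3)^2 = 27.0.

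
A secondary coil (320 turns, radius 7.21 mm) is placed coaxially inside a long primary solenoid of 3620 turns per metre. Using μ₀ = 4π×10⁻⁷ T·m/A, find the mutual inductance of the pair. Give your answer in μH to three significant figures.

M ≈ 238 μH

The outer solenoid produces a uniform field B₁ = μ₀n₁I₁ across the inner coil,
so the flux linkage is N₂Φ = N₂B₁A₂ = μ₀n₁N₂A₂·I₁, giving M = μ₀n₁N₂A₂.
A₂ = πr² = π(7.210×10^-3 m)² = 1.633×10^-4 m².
M = (4π×10⁻⁷)(3620)(320)(1.633×10^-4) = 2.377×10^-4 H.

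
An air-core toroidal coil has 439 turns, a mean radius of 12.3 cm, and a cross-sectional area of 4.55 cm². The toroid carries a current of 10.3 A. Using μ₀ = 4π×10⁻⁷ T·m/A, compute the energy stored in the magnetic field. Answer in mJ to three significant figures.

U ≈ 7.56 mJ

L = μ₀N²A/(2πR) = (4π×10⁻⁷)(439)²(4.550×10^-4)/(2π×0.123) = 1.426×10^-4 H.
U = ½LI² = ½(1.426×10^-4)(10.3)² = 7.563×10^-3 J.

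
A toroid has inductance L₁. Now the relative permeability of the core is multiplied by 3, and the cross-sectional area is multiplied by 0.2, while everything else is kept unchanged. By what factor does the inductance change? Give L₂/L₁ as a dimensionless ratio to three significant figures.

For a toroid, L ∝ μᵣN²A/R.
L₂/L₁ = (3) × (0.2) = 0.600.

L₂/L₁ = 0.600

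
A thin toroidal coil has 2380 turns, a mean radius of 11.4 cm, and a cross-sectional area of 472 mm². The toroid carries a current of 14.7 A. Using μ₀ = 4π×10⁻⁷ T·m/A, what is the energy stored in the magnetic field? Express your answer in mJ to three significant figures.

U ≈ 507 mJ

L = μ₀N²A/(2πR) = (4π×10⁻⁷)(2380)²(4.720×10^-4)/(2π×0.114) = 4.691×10^-3 H.
U = ½LI² = ½(4.691×10^-3)(14.7)² = 0.5068 J.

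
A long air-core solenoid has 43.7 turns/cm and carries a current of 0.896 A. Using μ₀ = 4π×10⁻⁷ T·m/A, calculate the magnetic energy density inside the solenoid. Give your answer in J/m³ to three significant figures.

B = μ₀nI = (4π×10⁻⁷)(4.370×10^3)(0.896) = 4.920×10^-3 T.
u = B²/(2μ₀) = (4.920×10^-3)²/(2×4π×10⁻⁷) = 9.633 J/m³.

u ≈ 9.63 J/m³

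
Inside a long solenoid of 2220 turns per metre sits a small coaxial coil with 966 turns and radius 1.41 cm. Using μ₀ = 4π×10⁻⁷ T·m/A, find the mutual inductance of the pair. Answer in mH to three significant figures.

M ≈ 1.68 mH

The outer solenoid produces a uniform field B₁ = μ₀n₁I₁ across the inner coil,
so the flux linkage is N₂Φ = N₂B₁A₂ = μ₀n₁N₂A₂·I₁, giving M = μ₀n₁N₂A₂.
A₂ = πr² = π(1.410×10^-2 m)² = 6.246×10^-4 m².
M = (4π×10⁻⁷)(2220)(966)(6.246×10^-4) = 1.683×10^-3 H.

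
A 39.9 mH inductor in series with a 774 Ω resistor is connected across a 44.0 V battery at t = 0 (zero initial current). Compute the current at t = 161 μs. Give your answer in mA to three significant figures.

I ≈ 54.3 mA

τ = L/R = 3.990×10^-2/774 = 5.155×10^-5 s; final current I_∞ = ε/R = 44.0/774 = 5.6848×10^-2 A.
I(t) = I_∞(1 − e^(−t/τ)) with t/τ = 3.123.
I = (5.6848×10^-2)(1 − e^(−3.123)) = 5.4345×10^-2 A.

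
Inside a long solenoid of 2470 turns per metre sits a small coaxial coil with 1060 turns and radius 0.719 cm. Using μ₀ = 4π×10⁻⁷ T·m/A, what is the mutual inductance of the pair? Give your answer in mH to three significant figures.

The outer solenoid produces a uniform field B₁ = μ₀n₁I₁ across the inner coil,
so the flux linkage is N₂Φ = N₂B₁A₂ = μ₀n₁N₂A₂·I₁, giving M = μ₀n₁N₂A₂.
A₂ = πr² = π(7.190×10^-3 m)² = 1.624×10^-4 m².
M = (4π×10⁻⁷)(2470)(1060)(1.624×10^-4) = 5.343×10^-4 H.

M ≈ 0.534 mH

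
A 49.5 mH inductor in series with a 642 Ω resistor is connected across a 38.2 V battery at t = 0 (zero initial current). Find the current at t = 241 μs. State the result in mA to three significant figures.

I ≈ 56.9 mA

τ = L/R = 4.950×10^-2/642 = 7.710×10^-5 s; final current I_∞ = ε/R = 38.2/642 = 5.950×10^-2 A.
I(t) = I_∞(1 − e^(−t/τ)) with t/τ = 3.126.
I = (5.950×10^-2)(1 − e^(−3.126)) = 5.689×10^-2 A.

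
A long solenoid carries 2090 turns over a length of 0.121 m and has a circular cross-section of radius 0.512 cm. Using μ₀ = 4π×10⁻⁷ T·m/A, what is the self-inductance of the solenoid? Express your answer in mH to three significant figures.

L ≈ 3.74 mH

A = πr² = π(5.120×10^-3 m)² = 8.235×10^-5 m².
For a long solenoid, L = μ₀N²A/ℓ.
L = (4π×10⁻⁷)(2090)²(8.235×10^-5)/(0.121 m) = 3.736×10^-3 H.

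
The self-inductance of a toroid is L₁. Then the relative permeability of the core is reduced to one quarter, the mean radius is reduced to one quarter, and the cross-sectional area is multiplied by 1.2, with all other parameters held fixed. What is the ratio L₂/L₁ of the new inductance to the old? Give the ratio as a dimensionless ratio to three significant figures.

L₂/L₁ = 1.20

For a toroid, L ∝ μᵣN²A/R.
L₂/L₁ = (0.25) × (0.25)^-1 × (1.2) = 1.20.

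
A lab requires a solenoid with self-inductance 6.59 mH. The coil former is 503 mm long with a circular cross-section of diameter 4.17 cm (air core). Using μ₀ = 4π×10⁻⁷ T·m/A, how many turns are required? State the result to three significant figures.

N ≈ 1390 turns

A = π(d/2)² = π(2.085×10^-2 m)² = 1.366×10^-3 m².
From L = μ₀N²A/ℓ, N = √(Lℓ / (μ₀A)).
N = √[(6.590×10^-3)(0.503) / ((4π×10⁻⁷)×1.366×10^-3)] = √(1.931×10^6) ≈ 1389.8.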